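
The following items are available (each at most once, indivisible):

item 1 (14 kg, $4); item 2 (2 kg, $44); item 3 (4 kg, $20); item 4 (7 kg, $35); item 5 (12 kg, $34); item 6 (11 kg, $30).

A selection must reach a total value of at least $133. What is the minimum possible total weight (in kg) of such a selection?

25

Subsets with value ≥ 133, sorted by total weight:
- item 2+item 3+item 4+item 5: weight 25, value 133
- item 2+item 4+item 5+item 6: weight 32, value 143
Minimum weight: 25 kg.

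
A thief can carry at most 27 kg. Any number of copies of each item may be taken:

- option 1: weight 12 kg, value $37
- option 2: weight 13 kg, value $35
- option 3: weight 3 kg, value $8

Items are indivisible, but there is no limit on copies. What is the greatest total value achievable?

$82

Best value-per-unit is option 1 at 37/12; filling with it alone gives 2×37 = 74.
Optimal mix: 2×option 1 + 1×option 3 → weight 27, value 82.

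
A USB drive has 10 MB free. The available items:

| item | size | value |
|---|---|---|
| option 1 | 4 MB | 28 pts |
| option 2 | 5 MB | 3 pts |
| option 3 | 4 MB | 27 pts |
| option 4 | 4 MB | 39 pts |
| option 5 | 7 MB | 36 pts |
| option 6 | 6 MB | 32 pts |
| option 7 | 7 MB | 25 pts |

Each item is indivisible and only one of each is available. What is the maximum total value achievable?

71 pts

Check high-value combinations within 10 MB:
- option 4+option 6: size 4+6=10, value 39+32=71
- option 1+option 4: size 4+4=8, value 28+39=67
- option 3+option 4: size 4+4=8, value 27+39=66
- option 1+option 6: size 4+6=10, value 28+32=60
- option 3+option 6: size 4+6=10, value 27+32=59
Best: 71 pts.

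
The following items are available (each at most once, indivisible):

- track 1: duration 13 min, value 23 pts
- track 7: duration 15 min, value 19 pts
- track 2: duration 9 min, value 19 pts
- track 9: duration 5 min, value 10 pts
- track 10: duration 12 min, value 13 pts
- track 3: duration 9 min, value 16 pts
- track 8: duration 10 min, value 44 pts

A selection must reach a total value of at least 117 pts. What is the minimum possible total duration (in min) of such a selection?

Subsets with value ≥ 117, sorted by total duration:
- track 1+track 7+track 2+track 3+track 8: duration 56, value 121
- track 1+track 2+track 9+track 10+track 3+track 8: duration 58, value 125
- track 1+track 7+track 2+track 10+track 8: duration 59, value 118
- track 7+track 2+track 9+track 10+track 3+track 8: duration 60, value 121
Minimum duration: 56 min.

56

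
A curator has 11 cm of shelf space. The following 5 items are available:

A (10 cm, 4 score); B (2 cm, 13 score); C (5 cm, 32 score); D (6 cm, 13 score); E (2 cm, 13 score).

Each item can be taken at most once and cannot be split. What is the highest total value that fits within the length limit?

Check high-value combinations within 11 cm:
- B+C+E: length 2+5+2=9, value 13+32+13=58
- B+C: length 2+5=7, value 13+32=45
- C+E: length 5+2=7, value 32+13=45
- C+D: length 5+6=11, value 32+13=45
- B+D+E: length 2+6+2=10, value 13+13+13=39
Best: 58 score.

58 score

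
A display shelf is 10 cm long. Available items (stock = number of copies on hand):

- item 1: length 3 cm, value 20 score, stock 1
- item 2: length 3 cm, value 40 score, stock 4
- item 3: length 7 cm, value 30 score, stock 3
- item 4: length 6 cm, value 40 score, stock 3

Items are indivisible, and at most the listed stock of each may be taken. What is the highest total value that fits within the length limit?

Best selections within length 10 and stock limits:
- 3×item 2: length 9, value 120
- 1×item 1 + 2×item 2: length 9, value 100
- 2×item 2: length 6, value 80
Best: 120 score.

120 score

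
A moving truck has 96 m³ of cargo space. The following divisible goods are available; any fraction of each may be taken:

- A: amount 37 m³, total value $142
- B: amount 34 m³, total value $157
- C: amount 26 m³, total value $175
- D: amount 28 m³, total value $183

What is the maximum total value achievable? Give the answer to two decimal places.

Take in order of value per unit:
- C (175/26 per unit): all 26 → value 175, running total 175.00
- D (183/28 per unit): all 28 → value 183, running total 358.00
- B (157/34 per unit): all 34 → value 157, running total 515.00
- A (142/37 per unit): 8 of 37 → value 8×142/37 = 30.7027, running total 545.70
Total 545.70.

545.70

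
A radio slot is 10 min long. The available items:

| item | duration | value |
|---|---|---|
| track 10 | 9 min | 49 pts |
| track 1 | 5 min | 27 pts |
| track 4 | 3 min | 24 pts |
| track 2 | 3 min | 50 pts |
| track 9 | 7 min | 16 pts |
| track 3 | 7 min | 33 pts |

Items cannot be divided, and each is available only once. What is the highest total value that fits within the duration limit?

Check high-value combinations within 10 min:
- track 2+track 3: duration 3+7=10, value 50+33=83
- track 1+track 2: duration 5+3=8, value 27+50=77
- track 4+track 2: duration 3+3=6, value 24+50=74
- track 2+track 9: duration 3+7=10, value 50+16=66
Best: 83 pts.

83 pts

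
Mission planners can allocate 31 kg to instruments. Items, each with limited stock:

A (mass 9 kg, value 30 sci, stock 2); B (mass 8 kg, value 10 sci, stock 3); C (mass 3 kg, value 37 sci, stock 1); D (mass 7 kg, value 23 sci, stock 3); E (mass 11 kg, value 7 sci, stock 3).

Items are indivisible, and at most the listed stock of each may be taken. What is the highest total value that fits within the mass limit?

120 sci

Top feasible selections:
- 2×A + 1×C + 1×D: mass 28, value 120
- 1×A + 1×C + 2×D: mass 26, value 113
Best: 120 sci.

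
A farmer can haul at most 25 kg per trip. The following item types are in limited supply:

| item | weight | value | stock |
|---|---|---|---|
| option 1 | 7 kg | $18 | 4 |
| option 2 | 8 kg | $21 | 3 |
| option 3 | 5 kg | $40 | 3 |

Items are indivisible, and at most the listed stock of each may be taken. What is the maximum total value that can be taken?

$141

Top feasible selections:
- 1×option 2 + 3×option 3: weight 23, value 141
- 1×option 1 + 3×option 3: weight 22, value 138
- 3×option 3: weight 15, value 120
Best: $141.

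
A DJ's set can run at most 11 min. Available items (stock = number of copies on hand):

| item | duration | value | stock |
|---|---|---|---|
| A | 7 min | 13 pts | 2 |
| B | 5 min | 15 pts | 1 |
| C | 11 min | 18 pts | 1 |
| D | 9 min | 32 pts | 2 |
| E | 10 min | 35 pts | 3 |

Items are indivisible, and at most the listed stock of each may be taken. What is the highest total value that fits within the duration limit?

Top feasible selections:
- 1×E: duration 10, value 35
- 1×D: duration 9, value 32
- 1×C: duration 11, value 18
Best: 35 pts.

35 pts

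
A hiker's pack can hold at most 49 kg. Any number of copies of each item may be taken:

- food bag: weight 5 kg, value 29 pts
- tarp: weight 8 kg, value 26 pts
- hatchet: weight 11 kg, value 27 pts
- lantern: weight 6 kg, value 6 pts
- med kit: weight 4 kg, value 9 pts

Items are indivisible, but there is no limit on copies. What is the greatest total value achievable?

Best value-per-unit is food bag at 29/5; filling with it alone gives 9×29 = 261.
Optimal mix: 9×food bag + 1×med kit → weight 49, value 270.

270 pts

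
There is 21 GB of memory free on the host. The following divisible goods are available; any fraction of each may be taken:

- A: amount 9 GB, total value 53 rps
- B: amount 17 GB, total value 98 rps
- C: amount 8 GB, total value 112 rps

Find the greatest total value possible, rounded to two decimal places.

188.06

Take in order of value per unit:
- C (112/8 per unit): all 8 → value 112, running total 112.00
- A (53/9 per unit): all 9 → value 53, running total 165.00
- B (98/17 per unit): 4 of 17 → value 4×98/17 = 23.0588, running total 188.06
Total 188.06.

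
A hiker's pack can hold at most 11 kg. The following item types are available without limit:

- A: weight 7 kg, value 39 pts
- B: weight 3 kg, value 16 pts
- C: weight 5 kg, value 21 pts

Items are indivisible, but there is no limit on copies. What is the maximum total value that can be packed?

55 pts

Best value-per-unit is A at 39/7; filling with it alone gives 1×39 = 39.
Optimal mix: 1×A + 1×B → weight 10, value 55.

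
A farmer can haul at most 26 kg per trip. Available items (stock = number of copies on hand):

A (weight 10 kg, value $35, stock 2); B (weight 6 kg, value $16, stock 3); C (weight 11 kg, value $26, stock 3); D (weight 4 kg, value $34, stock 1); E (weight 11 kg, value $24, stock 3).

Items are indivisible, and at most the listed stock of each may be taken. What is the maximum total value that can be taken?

$104

Top feasible selections:
- 2×A + 1×D: weight 24, value 104
- 1×A + 2×B + 1×D: weight 26, value 101
- 1×A + 1×C + 1×D: weight 25, value 95
- 1×A + 1×D + 1×E: weight 25, value 93
Best: $104.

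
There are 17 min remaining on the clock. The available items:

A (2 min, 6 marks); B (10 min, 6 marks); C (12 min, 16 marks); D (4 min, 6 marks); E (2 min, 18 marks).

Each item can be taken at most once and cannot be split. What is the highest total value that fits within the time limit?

Check high-value combinations within 17 min:
- A+C+E: time 2+12+2=16, value 6+16+18=40
- C+E: time 12+2=14, value 16+18=34
- A+D+E: time 2+4+2=8, value 6+6+18=30
- A+B+E: time 2+10+2=14, value 6+6+18=30
Best: 40 marks.

40 marks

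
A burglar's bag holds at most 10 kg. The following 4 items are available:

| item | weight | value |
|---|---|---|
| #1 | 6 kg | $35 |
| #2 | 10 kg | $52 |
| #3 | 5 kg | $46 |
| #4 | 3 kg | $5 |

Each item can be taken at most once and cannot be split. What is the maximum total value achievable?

Check high-value combinations within 10 kg:
- #2: weight 10, value 52
- #3+#4: weight 5+3=8, value 46+5=51
- #3: weight 5, value 46
- #1+#4: weight 6+3=9, value 35+5=40
- #1: weight 6, value 35
Best: $52.

$52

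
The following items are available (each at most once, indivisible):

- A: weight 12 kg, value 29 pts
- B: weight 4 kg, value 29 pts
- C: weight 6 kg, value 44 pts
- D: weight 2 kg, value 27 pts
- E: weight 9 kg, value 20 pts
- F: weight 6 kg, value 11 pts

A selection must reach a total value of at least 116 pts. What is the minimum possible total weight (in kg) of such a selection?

Subsets with value ≥ 116, sorted by total weight:
- B+C+D+E: weight 21, value 120
- A+B+C+D: weight 24, value 129
- B+C+D+E+F: weight 27, value 131
- A+C+D+E: weight 29, value 120
Minimum weight: 21 kg.

21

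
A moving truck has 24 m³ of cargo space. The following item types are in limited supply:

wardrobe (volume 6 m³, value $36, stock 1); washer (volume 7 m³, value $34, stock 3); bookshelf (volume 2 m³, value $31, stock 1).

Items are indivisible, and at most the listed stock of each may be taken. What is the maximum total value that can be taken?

$135

Top feasible selections:
- 1×wardrobe + 2×washer + 1×bookshelf: volume 22, value 135
- 3×washer + 1×bookshelf: volume 23, value 133
Best: $135.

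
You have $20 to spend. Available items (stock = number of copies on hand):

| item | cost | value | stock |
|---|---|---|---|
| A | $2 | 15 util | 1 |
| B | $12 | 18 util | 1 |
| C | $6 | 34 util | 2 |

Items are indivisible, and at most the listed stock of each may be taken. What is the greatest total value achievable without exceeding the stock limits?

Top feasible selections:
- 1×A + 2×C: cost 14, value 83
- 2×C: cost 12, value 68
- 1×A + 1×B + 1×C: cost 20, value 67
- 1×B + 1×C: cost 18, value 52
Best: 83 util.

83 util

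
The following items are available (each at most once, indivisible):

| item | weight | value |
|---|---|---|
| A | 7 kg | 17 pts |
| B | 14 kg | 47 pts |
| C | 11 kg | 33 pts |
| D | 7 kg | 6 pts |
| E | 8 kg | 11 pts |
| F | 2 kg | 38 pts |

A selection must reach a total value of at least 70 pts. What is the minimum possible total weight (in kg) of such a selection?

13

Subsets with value ≥ 70, sorted by total weight:
- C+F: weight 13, value 71
- B+F: weight 16, value 85
- A+C+F: weight 20, value 88
- C+D+F: weight 20, value 77
Minimum weight: 13 kg.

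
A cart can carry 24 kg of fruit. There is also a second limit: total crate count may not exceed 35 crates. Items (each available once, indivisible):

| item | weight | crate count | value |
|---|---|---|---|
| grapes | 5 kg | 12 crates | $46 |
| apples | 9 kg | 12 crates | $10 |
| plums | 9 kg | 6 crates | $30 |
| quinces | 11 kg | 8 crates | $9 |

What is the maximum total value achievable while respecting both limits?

$86

Feasible sets respecting both limits:
- grapes+apples+plums: weight 23, crate count 30, value 86
- grapes+plums: weight 14, crate count 18, value 76
- grapes+apples: weight 14, crate count 24, value 56
Best: $86.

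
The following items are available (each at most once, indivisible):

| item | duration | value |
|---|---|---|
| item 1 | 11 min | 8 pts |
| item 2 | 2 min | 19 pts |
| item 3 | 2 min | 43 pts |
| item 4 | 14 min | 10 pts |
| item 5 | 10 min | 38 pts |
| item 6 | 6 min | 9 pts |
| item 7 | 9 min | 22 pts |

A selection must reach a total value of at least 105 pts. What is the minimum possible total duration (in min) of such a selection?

Subsets with value ≥ 105, sorted by total duration:
- item 2+item 3+item 5+item 6: duration 20, value 109
- item 2+item 3+item 5+item 7: duration 23, value 122
- item 1+item 2+item 3+item 5: duration 25, value 108
Minimum duration: 20 min.

20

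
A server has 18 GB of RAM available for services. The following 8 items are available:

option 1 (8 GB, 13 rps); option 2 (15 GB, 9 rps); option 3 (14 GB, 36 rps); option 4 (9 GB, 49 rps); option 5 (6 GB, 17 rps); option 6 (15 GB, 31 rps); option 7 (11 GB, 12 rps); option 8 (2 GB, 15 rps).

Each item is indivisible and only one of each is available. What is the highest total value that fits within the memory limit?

81 rps

Check high-value combinations within 18 GB:
- option 4+option 5+option 8: memory 9+6+2=17, value 49+17+15=81
- option 4+option 5: memory 9+6=15, value 49+17=66
- option 4+option 8: memory 9+2=11, value 49+15=64
- option 1+option 4: memory 8+9=17, value 13+49=62
Best: 81 rps.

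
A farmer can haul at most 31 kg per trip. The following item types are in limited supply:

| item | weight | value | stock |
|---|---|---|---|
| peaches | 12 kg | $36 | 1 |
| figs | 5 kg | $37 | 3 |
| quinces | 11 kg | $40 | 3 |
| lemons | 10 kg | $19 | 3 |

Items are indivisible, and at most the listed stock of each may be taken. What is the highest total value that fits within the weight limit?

Top feasible selections:
- 3×figs + 1×quinces: weight 26, value 151
- 1×peaches + 3×figs: weight 27, value 147
- 2×figs + 1×quinces + 1×lemons: weight 31, value 133
Best: $151.

$151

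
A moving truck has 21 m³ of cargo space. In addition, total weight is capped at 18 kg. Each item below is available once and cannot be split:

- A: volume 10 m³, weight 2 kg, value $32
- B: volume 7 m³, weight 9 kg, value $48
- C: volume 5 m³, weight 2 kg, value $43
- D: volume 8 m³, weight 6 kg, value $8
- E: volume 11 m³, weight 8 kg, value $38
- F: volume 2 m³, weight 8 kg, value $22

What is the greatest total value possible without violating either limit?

$103

Feasible sets respecting both limits:
- C+E+F: volume 18, weight 18, value 103
- B+C+D: volume 20, weight 17, value 99
- A+C+F: volume 17, weight 12, value 97
Best: $103.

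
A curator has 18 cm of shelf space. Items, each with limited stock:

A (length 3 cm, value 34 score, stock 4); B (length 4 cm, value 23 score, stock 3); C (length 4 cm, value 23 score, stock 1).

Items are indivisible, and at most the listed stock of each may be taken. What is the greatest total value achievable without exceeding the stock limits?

159 score

Top feasible selections:
- 4×A + 1×C: length 16, value 159
- 4×A + 1×B: length 16, value 159
- 3×A + 1×B + 1×C: length 17, value 148
- 3×A + 2×B: length 17, value 148
Best: 159 score.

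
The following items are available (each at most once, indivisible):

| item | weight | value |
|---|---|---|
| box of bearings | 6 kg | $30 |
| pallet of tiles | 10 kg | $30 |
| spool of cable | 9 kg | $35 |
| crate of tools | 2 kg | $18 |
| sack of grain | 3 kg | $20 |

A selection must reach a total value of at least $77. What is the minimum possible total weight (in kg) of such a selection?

Subsets with value ≥ 77, sorted by total weight:
- box of bearings+spool of cable+crate of tools: weight 17, value 83
- box of bearings+spool of cable+sack of grain: weight 18, value 85
- box of bearings+pallet of tiles+crate of tools: weight 18, value 78
- box of bearings+pallet of tiles+sack of grain: weight 19, value 80
Minimum weight: 17 kg.

17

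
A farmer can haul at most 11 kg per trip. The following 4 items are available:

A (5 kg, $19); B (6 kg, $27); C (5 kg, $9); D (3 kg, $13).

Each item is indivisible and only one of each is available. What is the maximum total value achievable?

$46

Check high-value combinations within 11 kg:
- A+B: weight 5+6=11, value 19+27=46
- B+D: weight 6+3=9, value 27+13=40
- B+C: weight 6+5=11, value 27+9=36
Best: $46.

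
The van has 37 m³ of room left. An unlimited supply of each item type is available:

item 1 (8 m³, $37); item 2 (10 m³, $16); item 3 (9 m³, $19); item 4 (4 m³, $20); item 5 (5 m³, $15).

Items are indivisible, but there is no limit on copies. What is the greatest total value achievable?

$180

Best value-per-unit is item 4 at 20/4, and filling with it alone uses volume 9×4=36. No mix of the others beats 9×20 = 180.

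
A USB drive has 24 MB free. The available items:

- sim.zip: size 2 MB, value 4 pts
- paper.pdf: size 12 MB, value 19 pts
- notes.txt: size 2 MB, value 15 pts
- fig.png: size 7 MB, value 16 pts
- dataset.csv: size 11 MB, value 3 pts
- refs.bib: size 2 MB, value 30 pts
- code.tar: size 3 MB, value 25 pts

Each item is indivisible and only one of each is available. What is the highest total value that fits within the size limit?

93 pts

Check high-value combinations within 24 MB:
- sim.zip+paper.pdf+notes.txt+refs.bib+code.tar: size 2+12+2+2+3=21, value 4+19+15+30+25=93
- sim.zip+notes.txt+fig.png+refs.bib+code.tar: size 2+2+7+2+3=16, value 4+15+16+30+25=90
- paper.pdf+fig.png+refs.bib+code.tar: size 12+7+2+3=24, value 19+16+30+25=90
- paper.pdf+notes.txt+refs.bib+code.tar: size 12+2+2+3=19, value 19+15+30+25=89
- notes.txt+fig.png+refs.bib+code.tar: size 2+7+2+3=14, value 15+16+30+25=86
Best: 93 pts.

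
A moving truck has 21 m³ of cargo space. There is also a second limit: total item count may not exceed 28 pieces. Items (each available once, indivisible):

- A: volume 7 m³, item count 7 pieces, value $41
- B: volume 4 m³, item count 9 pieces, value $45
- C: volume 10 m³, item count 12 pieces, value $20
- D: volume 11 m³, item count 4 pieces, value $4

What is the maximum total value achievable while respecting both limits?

Feasible sets respecting both limits:
- A+B+C: volume 21, item count 28, value 106
- A+B: volume 11, item count 16, value 86
- B+C: volume 14, item count 21, value 65
Best: $106.

$106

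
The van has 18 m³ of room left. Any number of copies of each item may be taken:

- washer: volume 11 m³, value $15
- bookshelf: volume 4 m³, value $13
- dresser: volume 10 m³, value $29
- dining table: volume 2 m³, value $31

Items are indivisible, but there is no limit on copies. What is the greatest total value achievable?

Best value-per-unit is dining table at 31/2, and filling with it alone uses volume 9×2=18. No mix of the others beats 9×31 = 279.

$279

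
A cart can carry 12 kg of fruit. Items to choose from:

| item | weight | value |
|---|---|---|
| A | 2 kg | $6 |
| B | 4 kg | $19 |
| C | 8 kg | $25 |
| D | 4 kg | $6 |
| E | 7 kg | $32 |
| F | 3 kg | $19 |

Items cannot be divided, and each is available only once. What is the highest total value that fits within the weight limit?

Check high-value combinations within 12 kg:
- A+E+F: weight 2+7+3=12, value 6+32+19=57
- E+F: weight 7+3=10, value 32+19=51
- B+E: weight 4+7=11, value 19+32=51
- A+B+F: weight 2+4+3=9, value 6+19+19=44
- C+F: weight 8+3=11, value 25+19=44
Best: $57.

$57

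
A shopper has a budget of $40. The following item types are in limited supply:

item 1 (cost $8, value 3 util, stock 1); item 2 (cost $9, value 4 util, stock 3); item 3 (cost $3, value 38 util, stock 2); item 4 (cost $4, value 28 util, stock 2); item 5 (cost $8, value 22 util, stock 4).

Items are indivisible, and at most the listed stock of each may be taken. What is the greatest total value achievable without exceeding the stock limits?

Best selections within cost 40 and stock limits:
- 2×item 3 + 2×item 4 + 3×item 5: cost 38, value 198
- 1×item 2 + 2×item 3 + 2×item 4 + 2×item 5: cost 39, value 180
Best: 198 util.

198 util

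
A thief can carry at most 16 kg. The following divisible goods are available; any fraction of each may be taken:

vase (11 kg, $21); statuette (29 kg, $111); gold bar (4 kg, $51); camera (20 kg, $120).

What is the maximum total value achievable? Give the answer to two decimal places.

Take in order of value per unit:
- gold bar (51/4 per unit): all 4 → value 51, running total 51.00
- camera (120/20 per unit): 12 of 20 → value 12×120/20 = 72.0000, running total 123.00
Total 123.00.

123.00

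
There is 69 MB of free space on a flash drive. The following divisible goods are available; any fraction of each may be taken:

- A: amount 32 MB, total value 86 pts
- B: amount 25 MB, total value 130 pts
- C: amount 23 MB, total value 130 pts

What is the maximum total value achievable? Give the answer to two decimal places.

Take in order of value per unit:
- C (130/23 per unit): all 23 → value 130, running total 130.00
- B (130/25 per unit): all 25 → value 130, running total 260.00
- A (86/32 per unit): 21 of 32 → value 21×86/32 = 56.4375, running total 316.44
Total 316.44.

316.44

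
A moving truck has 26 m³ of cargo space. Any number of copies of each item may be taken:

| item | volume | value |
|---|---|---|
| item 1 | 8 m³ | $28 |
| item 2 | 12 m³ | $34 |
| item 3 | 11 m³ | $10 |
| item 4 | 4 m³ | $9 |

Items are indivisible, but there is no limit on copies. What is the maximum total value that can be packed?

Best value-per-unit is item 1 at 28/8, and filling with it alone uses volume 3×8=24. No mix of the others beats 3×28 = 84.

$84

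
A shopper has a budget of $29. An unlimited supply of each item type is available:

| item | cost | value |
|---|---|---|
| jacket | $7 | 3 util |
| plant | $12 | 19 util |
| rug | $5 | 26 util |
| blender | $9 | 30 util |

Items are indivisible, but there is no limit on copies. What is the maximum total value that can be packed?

Best value-per-unit is rug at 26/5; filling with it alone gives 5×26 = 130.
Optimal mix: 4×rug + 1×blender → cost 29, value 134.

134 util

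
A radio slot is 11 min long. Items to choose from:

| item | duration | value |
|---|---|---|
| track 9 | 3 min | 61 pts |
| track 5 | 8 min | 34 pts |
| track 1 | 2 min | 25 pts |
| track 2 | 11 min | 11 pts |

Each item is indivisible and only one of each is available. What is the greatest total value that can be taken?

95 pts

Check high-value combinations within 11 min:
- track 9+track 5: duration 3+8=11, value 61+34=95
- track 9+track 1: duration 3+2=5, value 61+25=86
- track 9: duration 3, value 61
- track 5+track 1: duration 8+2=10, value 34+25=59
Best: 95 pts.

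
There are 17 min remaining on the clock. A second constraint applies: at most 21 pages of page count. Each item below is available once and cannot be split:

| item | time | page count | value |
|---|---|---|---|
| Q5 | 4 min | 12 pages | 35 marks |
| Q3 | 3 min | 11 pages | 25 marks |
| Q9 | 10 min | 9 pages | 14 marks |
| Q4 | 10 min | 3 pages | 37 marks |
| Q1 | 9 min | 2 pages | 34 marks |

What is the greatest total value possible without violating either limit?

Feasible sets respecting both limits:
- Q5+Q4: time 14, page count 15, value 72
- Q5+Q1: time 13, page count 14, value 69
- Q3+Q4: time 13, page count 14, value 62
- Q3+Q1: time 12, page count 13, value 59
Best: 72 marks.

72 marks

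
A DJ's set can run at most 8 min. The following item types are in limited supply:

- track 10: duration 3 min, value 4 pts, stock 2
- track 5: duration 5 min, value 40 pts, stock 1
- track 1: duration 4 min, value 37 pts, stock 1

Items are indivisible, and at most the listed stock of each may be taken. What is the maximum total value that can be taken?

Best selections within duration 8 and stock limits:
- 1×track 10 + 1×track 5: duration 8, value 44
- 1×track 10 + 1×track 1: duration 7, value 41
- 1×track 5: duration 5, value 40
- 1×track 1: duration 4, value 37
Best: 44 pts.

44 pts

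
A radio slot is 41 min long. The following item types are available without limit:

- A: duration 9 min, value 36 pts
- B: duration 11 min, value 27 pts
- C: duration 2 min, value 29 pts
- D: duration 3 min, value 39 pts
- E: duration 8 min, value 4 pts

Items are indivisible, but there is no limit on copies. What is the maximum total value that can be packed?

590 pts

Best value-per-unit is C at 29/2; filling with it alone gives 20×29 = 580.
Optimal mix: 19×C + 1×D → duration 41, value 590.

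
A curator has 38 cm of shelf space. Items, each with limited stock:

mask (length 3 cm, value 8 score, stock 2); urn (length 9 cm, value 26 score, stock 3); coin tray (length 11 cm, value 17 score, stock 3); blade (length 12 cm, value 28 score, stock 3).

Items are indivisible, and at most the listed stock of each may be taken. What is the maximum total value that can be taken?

96 score

Top feasible selections:
- 2×mask + 2×urn + 1×blade: length 36, value 96
- 3×urn + 1×coin tray: length 38, value 95
- 2×mask + 3×urn: length 33, value 94
- 1×mask + 1×urn + 2×blade: length 36, value 90
Best: 96 score.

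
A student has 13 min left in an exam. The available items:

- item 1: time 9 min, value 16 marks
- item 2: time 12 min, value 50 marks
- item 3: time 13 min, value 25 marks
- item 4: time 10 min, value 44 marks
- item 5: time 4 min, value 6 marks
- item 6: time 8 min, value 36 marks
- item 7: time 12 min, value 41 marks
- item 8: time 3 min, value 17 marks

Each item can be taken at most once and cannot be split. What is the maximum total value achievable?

61 marks

This is a 0/1 knapsack; check combinations near the capacity.
- item 4+item 8: time 10+3=13, value 44+17=61
- item 6+item 8: time 8+3=11, value 36+17=53
- item 2: time 12, value 50
- item 4: time 10, value 44
- item 5+item 6: time 4+8=12, value 6+36=42
Best: 61 marks.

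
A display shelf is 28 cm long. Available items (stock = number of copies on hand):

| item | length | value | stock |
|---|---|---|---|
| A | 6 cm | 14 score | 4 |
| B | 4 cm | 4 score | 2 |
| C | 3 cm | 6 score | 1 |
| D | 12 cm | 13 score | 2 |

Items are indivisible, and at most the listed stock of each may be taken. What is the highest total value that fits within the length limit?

Best selections within length 28 and stock limits:
- 4×A + 1×C: length 27, value 62
- 4×A + 1×B: length 28, value 60
Best: 62 score.

62 score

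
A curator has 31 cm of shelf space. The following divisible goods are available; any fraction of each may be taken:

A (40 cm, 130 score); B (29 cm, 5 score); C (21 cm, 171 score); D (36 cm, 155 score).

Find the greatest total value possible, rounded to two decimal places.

Take in order of value per unit:
- C (171/21 per unit): all 21 → value 171, running total 171.00
- D (155/36 per unit): 10 of 36 → value 10×155/36 = 43.0556, running total 214.06
Total 214.06.

214.06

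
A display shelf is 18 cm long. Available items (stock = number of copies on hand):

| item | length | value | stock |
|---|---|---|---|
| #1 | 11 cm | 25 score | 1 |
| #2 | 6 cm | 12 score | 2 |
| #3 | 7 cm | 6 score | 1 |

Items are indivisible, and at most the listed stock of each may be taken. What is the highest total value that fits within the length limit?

37 score

Best selections within length 18 and stock limits:
- 1×#1 + 1×#2: length 17, value 37
- 1×#1 + 1×#3: length 18, value 31
- 1×#1: length 11, value 25
- 2×#2: length 12, value 24
Best: 37 score.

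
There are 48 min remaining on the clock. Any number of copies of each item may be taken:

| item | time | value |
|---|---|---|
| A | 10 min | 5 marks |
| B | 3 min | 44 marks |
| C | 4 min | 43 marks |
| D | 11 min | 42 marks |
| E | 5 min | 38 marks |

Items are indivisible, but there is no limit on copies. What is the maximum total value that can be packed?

Best value-per-unit is B at 44/3, and filling with it alone uses time 16×3=48. No mix of the others beats 16×44 = 704.

704 marks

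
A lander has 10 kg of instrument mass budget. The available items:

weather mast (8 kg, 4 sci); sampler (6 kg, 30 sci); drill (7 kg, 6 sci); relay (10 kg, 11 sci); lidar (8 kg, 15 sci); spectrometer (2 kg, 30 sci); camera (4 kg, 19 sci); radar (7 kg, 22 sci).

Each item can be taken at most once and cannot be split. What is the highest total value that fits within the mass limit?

Check high-value combinations within 10 kg:
- sampler+spectrometer: mass 6+2=8, value 30+30=60
- spectrometer+radar: mass 2+7=9, value 30+22=52
- spectrometer+camera: mass 2+4=6, value 30+19=49
- sampler+camera: mass 6+4=10, value 30+19=49
Best: 60 sci.

60 sci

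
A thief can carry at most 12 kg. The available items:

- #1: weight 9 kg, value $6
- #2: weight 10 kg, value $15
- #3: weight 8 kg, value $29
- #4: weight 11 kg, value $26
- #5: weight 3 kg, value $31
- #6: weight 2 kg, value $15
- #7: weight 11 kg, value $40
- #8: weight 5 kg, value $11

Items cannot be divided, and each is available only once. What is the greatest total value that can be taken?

Check high-value combinations within 12 kg:
- #3+#5: weight 8+3=11, value 29+31=60
- #5+#6+#8: weight 3+2+5=10, value 31+15+11=57
- #5+#6: weight 3+2=5, value 31+15=46
Best: $60.

$60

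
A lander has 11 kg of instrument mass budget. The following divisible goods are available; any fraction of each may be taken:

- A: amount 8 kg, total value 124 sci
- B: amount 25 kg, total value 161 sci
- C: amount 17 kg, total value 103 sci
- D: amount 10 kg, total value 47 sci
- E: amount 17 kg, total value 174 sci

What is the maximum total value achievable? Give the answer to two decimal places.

154.71

Take in order of value per unit:
- A (124/8 per unit): all 8 → value 124, running total 124.00
- E (174/17 per unit): 3 of 17 → value 3×174/17 = 30.7059, running total 154.71
Total 154.71.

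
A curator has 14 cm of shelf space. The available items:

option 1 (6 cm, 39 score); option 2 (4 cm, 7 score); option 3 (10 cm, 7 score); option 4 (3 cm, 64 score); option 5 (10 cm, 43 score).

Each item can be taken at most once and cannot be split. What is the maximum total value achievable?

This is a 0/1 knapsack; check combinations near the capacity.
- option 1+option 2+option 4: length 6+4+3=13, value 39+7+64=110
- option 4+option 5: length 3+10=13, value 64+43=107
- option 1+option 4: length 6+3=9, value 39+64=103
- option 2+option 4: length 4+3=7, value 7+64=71
- option 3+option 4: length 10+3=13, value 7+64=71
Best: 110 score.

110 score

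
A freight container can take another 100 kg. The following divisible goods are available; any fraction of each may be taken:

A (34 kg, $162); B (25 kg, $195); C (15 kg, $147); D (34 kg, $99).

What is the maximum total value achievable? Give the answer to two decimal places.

579.71

Take in order of value per unit:
- C (147/15 per unit): all 15 → value 147, running total 147.00
- B (195/25 per unit): all 25 → value 195, running total 342.00
- A (162/34 per unit): all 34 → value 162, running total 504.00
- D (99/34 per unit): 26 of 34 → value 26×99/34 = 75.7059, running total 579.71
Total 579.71.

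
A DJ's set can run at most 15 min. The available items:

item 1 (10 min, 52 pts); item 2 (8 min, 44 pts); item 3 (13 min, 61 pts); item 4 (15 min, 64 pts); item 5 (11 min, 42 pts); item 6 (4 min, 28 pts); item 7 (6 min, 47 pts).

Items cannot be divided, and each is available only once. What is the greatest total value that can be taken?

Check high-value combinations within 15 min:
- item 2+item 7: duration 8+6=14, value 44+47=91
- item 1+item 6: duration 10+4=14, value 52+28=80
- item 6+item 7: duration 4+6=10, value 28+47=75
- item 2+item 6: duration 8+4=12, value 44+28=72
Best: 91 pts.

91 pts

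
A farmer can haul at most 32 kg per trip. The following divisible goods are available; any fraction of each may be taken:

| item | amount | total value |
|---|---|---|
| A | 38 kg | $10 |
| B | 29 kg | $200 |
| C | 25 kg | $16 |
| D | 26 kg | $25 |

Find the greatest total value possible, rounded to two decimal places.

Take in order of value per unit:
- B (200/29 per unit): all 29 → value 200, running total 200.00
- D (25/26 per unit): 3 of 26 → value 3×25/26 = 2.8846, running total 202.88
Total 202.88.

202.88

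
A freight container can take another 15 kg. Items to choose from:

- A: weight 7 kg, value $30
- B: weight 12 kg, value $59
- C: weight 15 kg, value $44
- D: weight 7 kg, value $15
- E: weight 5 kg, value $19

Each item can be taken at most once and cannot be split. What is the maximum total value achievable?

Check high-value combinations within 15 kg:
- B: weight 12, value 59
- A+E: weight 7+5=12, value 30+19=49
- A+D: weight 7+7=14, value 30+15=45
Best: $59.

$59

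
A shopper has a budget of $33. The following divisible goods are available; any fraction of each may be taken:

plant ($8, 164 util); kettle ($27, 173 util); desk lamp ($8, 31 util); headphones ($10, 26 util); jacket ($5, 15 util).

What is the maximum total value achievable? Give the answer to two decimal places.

Take in order of value per unit:
- plant (164/8 per unit): all 8 → value 164, running total 164.00
- kettle (173/27 per unit): 25 of 27 → value 25×173/27 = 160.1852, running total 324.19
Total 324.19.

324.19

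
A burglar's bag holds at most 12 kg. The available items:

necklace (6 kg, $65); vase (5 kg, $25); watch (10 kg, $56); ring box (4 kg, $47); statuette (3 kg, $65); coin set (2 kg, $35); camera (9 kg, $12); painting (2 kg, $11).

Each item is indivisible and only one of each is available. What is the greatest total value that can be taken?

Check high-value combinations within 12 kg:
- necklace+statuette+coin set: weight 6+3+2=11, value 65+65+35=165
- ring box+statuette+coin set+painting: weight 4+3+2+2=11, value 47+65+35+11=158
- ring box+statuette+coin set: weight 4+3+2=9, value 47+65+35=147
Best: $165.

$165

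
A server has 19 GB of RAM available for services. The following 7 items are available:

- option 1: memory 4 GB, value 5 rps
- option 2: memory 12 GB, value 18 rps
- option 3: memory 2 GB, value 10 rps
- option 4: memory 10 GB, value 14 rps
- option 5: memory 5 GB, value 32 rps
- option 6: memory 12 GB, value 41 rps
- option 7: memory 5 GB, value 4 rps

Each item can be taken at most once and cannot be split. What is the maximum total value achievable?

83 rps

Check high-value combinations within 19 GB:
- option 3+option 5+option 6: memory 2+5+12=19, value 10+32+41=83
- option 5+option 6: memory 5+12=17, value 32+41=73
- option 2+option 3+option 5: memory 12+2+5=19, value 18+10+32=60
Best: 83 rps.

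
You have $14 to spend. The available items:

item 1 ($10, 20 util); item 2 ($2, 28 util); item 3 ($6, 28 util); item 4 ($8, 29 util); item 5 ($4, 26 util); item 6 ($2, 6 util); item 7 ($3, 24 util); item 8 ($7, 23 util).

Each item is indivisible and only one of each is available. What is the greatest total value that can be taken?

Check high-value combinations within $14:
- item 2+item 3+item 5+item 6: cost 2+6+4+2=14, value 28+28+26+6=88
- item 2+item 3+item 6+item 7: cost 2+6+2+3=13, value 28+28+6+24=86
- item 2+item 5+item 6+item 7: cost 2+4+2+3=11, value 28+26+6+24=84
- item 2+item 4+item 5: cost 2+8+4=14, value 28+29+26=83
Best: 88 util.

88 util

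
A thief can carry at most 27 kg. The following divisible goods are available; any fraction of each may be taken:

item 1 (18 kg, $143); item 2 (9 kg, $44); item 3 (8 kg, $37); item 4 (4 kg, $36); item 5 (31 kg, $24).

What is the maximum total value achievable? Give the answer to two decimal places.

Take in order of value per unit:
- item 4 (36/4 per unit): all 4 → value 36, running total 36.00
- item 1 (143/18 per unit): all 18 → value 143, running total 179.00
- item 2 (44/9 per unit): 5 of 9 → value 5×44/9 = 24.4444, running total 203.44
Total 203.44.

203.44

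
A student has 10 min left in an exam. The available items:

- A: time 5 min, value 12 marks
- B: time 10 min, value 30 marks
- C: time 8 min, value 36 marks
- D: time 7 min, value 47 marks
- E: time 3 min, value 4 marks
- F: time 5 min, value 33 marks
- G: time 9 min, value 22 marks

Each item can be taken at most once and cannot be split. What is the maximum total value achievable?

Check high-value combinations within 10 min:
- D+E: time 7+3=10, value 47+4=51
- D: time 7, value 47
- A+F: time 5+5=10, value 12+33=45
- E+F: time 3+5=8, value 4+33=37
Best: 51 marks.

51 marks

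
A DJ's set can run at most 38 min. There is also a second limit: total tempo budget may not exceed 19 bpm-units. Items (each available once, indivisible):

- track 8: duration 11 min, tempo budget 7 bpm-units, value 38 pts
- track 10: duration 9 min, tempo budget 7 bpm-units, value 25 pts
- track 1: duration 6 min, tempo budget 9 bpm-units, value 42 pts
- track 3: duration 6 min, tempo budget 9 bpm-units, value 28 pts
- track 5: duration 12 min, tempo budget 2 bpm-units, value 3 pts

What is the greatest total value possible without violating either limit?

Feasible sets respecting both limits:
- track 8+track 1+track 5: duration 29, tempo budget 18, value 83
- track 8+track 1: duration 17, tempo budget 16, value 80
- track 1+track 3: duration 12, tempo budget 18, value 70
- track 10+track 1+track 5: duration 27, tempo budget 18, value 70
Best: 83 pts.

83 pts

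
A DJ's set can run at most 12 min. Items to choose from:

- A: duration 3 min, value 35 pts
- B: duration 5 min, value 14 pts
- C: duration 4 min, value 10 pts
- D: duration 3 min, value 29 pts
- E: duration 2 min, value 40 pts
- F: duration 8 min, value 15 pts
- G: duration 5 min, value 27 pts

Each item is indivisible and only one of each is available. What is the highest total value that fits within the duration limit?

Check high-value combinations within 12 min:
- A+C+D+E: duration 3+4+3+2=12, value 35+10+29+40=114
- A+D+E: duration 3+3+2=8, value 35+29+40=104
- A+E+G: duration 3+2+5=10, value 35+40+27=102
- D+E+G: duration 3+2+5=10, value 29+40+27=96
Best: 114 pts.

114 pts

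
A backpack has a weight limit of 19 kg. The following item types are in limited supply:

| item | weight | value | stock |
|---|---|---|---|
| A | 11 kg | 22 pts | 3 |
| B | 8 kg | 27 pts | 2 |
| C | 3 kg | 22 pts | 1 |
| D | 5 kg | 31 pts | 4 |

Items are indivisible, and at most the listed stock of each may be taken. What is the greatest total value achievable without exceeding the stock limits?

115 pts

Top feasible selections:
- 1×C + 3×D: weight 18, value 115
- 3×D: weight 15, value 93
- 1×B + 2×D: weight 18, value 89
- 1×C + 2×D: weight 13, value 84
Best: 115 pts.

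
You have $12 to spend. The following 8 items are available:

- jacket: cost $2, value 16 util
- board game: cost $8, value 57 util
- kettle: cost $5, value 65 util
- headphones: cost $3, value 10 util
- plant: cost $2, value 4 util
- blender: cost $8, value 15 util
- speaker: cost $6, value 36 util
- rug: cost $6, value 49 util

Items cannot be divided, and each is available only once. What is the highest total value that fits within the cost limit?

114 util

Check high-value combinations within $12:
- kettle+rug: cost 5+6=11, value 65+49=114
- kettle+speaker: cost 5+6=11, value 65+36=101
- jacket+kettle+headphones+plant: cost 2+5+3+2=12, value 16+65+10+4=95
- jacket+kettle+headphones: cost 2+5+3=10, value 16+65+10=91
Best: 114 util.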